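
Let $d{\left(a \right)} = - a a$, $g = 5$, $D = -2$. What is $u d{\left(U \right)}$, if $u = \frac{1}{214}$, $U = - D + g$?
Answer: $- \frac{49}{214} \approx -0.22897$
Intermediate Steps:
$U = 7$ ($U = \left(-1\right) \left(-2\right) + 5 = 2 + 5 = 7$)
$d{\left(a \right)} = - a^{2}$
$u = \frac{1}{214} \approx 0.0046729$
$u d{\left(U \right)} = \frac{\left(-1\right) 7^{2}}{214} = \frac{\left(-1\right) 49}{214} = \frac{1}{214} \left(-49\right) = - \frac{49}{214}$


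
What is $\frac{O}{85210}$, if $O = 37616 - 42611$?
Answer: $- \frac{999}{17042} \approx -0.05862$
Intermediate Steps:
$O = -4995$
$\frac{O}{85210} = - \frac{4995}{85210} = \left(-4995\right) \frac{1}{85210} = - \frac{999}{17042}$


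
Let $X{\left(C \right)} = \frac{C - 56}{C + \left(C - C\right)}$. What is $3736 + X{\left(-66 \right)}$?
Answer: $\frac{123349}{33} \approx 3737.8$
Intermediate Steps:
$X{\left(C \right)} = \frac{-56 + C}{C}$ ($X{\left(C \right)} = \frac{-56 + C}{C + 0} = \frac{-56 + C}{C}$)
$3736 + X{\left(-66 \right)} = 3736 + \frac{-56 - 66}{-66} = 3736 - - \frac{61}{33} = 3736 + \frac{61}{33} = \frac{123349}{33}$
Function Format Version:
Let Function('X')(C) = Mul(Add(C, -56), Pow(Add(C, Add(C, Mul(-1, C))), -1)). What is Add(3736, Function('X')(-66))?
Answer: Rational(123349, 33) ≈ 3737.8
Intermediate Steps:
Function('X')(C) = Mul(Pow(C, -1), Add(-56, C)) (Function('X')(C) = Mul(Add(-56, C), Pow(Add(C, 0), -1)) = Mul(Add(-56, C), Pow(C, -1)) = Mul(Pow(C, -1), Add(-56, C)))
Add(3736, Function('X')(-66)) = Add(3736, Mul(Pow(-66, -1), Add(-56, -66))) = Add(3736, Mul(Rational(-1, 66), -122)) = Add(3736, Rational(61, 33)) = Rational(123349, 33)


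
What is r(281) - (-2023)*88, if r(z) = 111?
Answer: 178135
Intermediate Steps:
r(281) - (-2023)*88 = 111 - (-2023)*88 = 111 - 1*(-178024) = 111 + 178024 = 178135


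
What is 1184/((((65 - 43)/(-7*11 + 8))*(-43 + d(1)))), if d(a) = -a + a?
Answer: 40848/473 ≈ 86.359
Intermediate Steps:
d(a) = 0
1184/((((65 - 43)/(-7*11 + 8))*(-43 + d(1)))) = 1184/((((65 - 43)/(-7*11 + 8))*(-43 + 0))) = 1184/(((22/(-77 + 8))*(-43))) = 1184/(((22/(-69))*(-43))) = 1184/(((22*(-1/69))*(-43))) = 1184/((-22/69*(-43))) = 1184/(946/69) = 1184*(69/946) = 40848/473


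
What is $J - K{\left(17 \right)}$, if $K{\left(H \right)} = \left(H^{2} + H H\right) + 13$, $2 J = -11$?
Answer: $- \frac{1193}{2} \approx -596.5$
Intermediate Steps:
$J = - \frac{11}{2}$ ($J = \frac{1}{2} \left(-11\right) = - \frac{11}{2} \approx -5.5$)
$K{\left(H \right)} = 13 + 2 H^{2}$ ($K{\left(H \right)} = \left(H^{2} + H^{2}\right) + 13 = 2 H^{2} + 13 = 13 + 2 H^{2}$)
$J - K{\left(17 \right)} = - \frac{11}{2} - \left(13 + 2 \cdot 17^{2}\right) = - \frac{11}{2} - \left(13 + 2 \cdot 289\right) = - \frac{11}{2} - \left(13 + 578\right) = - \frac{11}{2} - 591 = - \frac{1193}{2}$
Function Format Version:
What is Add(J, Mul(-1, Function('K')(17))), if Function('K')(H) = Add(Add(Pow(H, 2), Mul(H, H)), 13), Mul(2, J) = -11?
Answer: Rational(-1193, 2) ≈ -596.50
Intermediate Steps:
J = Rational(-11, 2) (J = Mul(Rational(1, 2), -11) = Rational(-11, 2) ≈ -5.5000)
Function('K')(H) = Add(13, Mul(2, Pow(H, 2))) (Function('K')(H) = Add(Add(Pow(H, 2), Pow(H, 2)), 13) = Add(Mul(2, Pow(H, 2)), 13) = Add(13, Mul(2, Pow(H, 2))))
Add(J, Mul(-1, Function('K')(17))) = Add(Rational(-11, 2), Mul(-1, Add(13, Mul(2, Pow(17, 2))))) = Add(Rational(-11, 2), Mul(-1, Add(13, Mul(2, 289)))) = Add(Rational(-11, 2), Mul(-1, Add(13, 578))) = Add(Rational(-11, 2), Mul(-1, 591)) = Add(Rational(-11, 2), -591) = Rational(-1193, 2)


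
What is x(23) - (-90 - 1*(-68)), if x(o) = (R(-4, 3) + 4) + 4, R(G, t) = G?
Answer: 26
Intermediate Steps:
x(o) = 4 (x(o) = (-4 + 4) + 4 = 0 + 4 = 4)
x(23) - (-90 - 1*(-68)) = 4 - (-90 - 1*(-68)) = 4 - (-90 + 68) = 4 - 1*(-22) = 4 + 22 = 26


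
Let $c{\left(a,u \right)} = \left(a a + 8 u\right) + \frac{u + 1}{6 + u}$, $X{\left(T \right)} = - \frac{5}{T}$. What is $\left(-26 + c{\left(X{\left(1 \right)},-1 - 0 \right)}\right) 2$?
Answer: $-18$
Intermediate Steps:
$c{\left(a,u \right)} = a^{2} + 8 u + \frac{1 + u}{6 + u}$ ($c{\left(a,u \right)} = \left(a^{2} + 8 u\right) + \frac{1 + u}{6 + u} = a^{2} + 8 u + \frac{1 + u}{6 + u}$)
$\left(-26 + c{\left(X{\left(1 \right)},-1 - 0 \right)}\right) 2 = \left(-26 + \frac{1 + 6 \left(- \frac{5}{1}\right)^{2} + 8 \left(-1 - 0\right)^{2} + 49 \left(-1 - 0\right) + \left(-1 - 0\right) \left(- \frac{5}{1}\right)^{2}}{6 - 1}\right) 2 = \left(-26 + \frac{1 + 6 \left(\left(-5\right) 1\right)^{2} + 8 \left(-1 + 0\right)^{2} + 49 \left(-1 + 0\right) + \left(-1 + 0\right) \left(\left(-5\right) 1\right)^{2}}{6 + \left(-1 + 0\right)}\right) 2 = \left(-26 + \frac{1 + 6 \left(-5\right)^{2} + 8 \left(-1\right)^{2} + 49 \left(-1\right) - \left(-5\right)^{2}}{6 - 1}\right) 2 = \left(-26 + \frac{1 + 6 \cdot 25 + 8 \cdot 1 - 49 - 25}{5}\right) 2 = \left(-26 + \frac{1 + 150 + 8 - 49 - 25}{5}\right) 2 = \left(-26 + \frac{1}{5} \cdot 85\right) 2 = \left(-26 + 17\right) 2 = \left(-9\right) 2 = -18$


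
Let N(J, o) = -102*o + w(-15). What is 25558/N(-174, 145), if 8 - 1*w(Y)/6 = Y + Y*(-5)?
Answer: -12779/7551 ≈ -1.6924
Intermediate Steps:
w(Y) = 48 + 24*Y (w(Y) = 48 - 6*(Y + Y*(-5)) = 48 - 6*(Y - 5*Y) = 48 - (-24)*Y = 48 + 24*Y)
N(J, o) = -312 - 102*o (N(J, o) = -102*o + (48 + 24*(-15)) = -102*o + (48 - 360) = -102*o - 312 = -312 - 102*o)
25558/N(-174, 145) = 25558/(-312 - 102*145) = 25558/(-312 - 14790) = 25558/(-15102) = 25558*(-1/15102) = -12779/7551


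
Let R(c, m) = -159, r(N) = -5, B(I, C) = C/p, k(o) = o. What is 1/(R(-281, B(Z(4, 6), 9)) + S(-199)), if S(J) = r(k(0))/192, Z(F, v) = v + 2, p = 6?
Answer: -192/30533 ≈ -0.0062883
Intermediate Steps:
Z(F, v) = 2 + v
B(I, C) = C/6
S(J) = -5/192
1/(R(-281, B(Z(4, 6), 9)) + S(-199)) = 1/(-159 - 5/192) = 1/(-30533/192) = -192/30533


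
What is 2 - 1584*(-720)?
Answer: 1140482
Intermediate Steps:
2 - 1584*(-720) = 2 + 1140480 = 1140482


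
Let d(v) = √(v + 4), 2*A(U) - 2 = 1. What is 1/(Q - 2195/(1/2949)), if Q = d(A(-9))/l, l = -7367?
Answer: -702620201789790/4548099210296409108439 + 7367*√22/4548099210296409108439 ≈ -1.5449e-7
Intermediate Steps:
A(U) = 3/2 (A(U) = 1 + (½)*1 = 1 + ½ = 3/2)
d(v) = √(4 + v)
Q = -√22/14734 (Q = √(4 + 3/2)/(-7367) = √(11/2)*(-1/7367) = (√22/2)*(-1/7367) = -√22/14734 ≈ -0.00031834)
1/(Q - 2195/(1/2949)) = 1/(-√22/14734 - 2195/(1/2949)) = 1/(-√22/14734 - 2195/1/2949) = 1/(-√22/14734 - 2195*2949) = 1/(-√22/14734 - 6473055) = 1/(-6473055 - √22/14734)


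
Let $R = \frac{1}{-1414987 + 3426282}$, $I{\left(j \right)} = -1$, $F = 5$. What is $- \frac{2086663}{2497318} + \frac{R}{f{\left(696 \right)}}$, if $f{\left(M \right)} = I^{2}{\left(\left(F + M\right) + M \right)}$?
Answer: $- \frac{4196892361267}{5022843206810} \approx -0.83556$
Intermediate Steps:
$f{\left(M \right)} = 1$ ($f{\left(M \right)} = \left(-1\right)^{2} = 1$)
$R = \frac{1}{2011295} \approx 4.9719 \cdot 10^{-7}$
$- \frac{2086663}{2497318} + \frac{R}{f{\left(696 \right)}} = - \frac{2086663}{2497318} + \frac{1}{2011295 \cdot 1} = \left(-2086663\right) \frac{1}{2497318} + \frac{1}{2011295} \cdot 1 = - \frac{2086663}{2497318} + \frac{1}{2011295} = - \frac{4196892361267}{5022843206810}$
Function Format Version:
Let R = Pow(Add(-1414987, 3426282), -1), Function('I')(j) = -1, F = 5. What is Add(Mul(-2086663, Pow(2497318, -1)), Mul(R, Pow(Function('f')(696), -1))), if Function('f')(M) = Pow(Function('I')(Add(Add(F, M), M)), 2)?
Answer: Rational(-4196892361267, 5022843206810) ≈ -0.83556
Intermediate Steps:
Function('f')(M) = 1 (Function('f')(M) = Pow(-1, 2) = 1)
R = Rational(1, 2011295) (R = Pow(2011295, -1) = Rational(1, 2011295) ≈ 4.9719e-7)
Add(Mul(-2086663, Pow(2497318, -1)), Mul(R, Pow(Function('f')(696), -1))) = Add(Mul(-2086663, Pow(2497318, -1)), Mul(Rational(1, 2011295), Pow(1, -1))) = Add(Mul(-2086663, Rational(1, 2497318)), Mul(Rational(1, 2011295), 1)) = Add(Rational(-2086663, 2497318), Rational(1, 2011295)) = Rational(-4196892361267, 5022843206810)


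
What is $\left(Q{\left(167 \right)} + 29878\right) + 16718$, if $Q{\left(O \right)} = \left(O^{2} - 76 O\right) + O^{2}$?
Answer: $89682$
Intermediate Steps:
$Q{\left(O \right)} = - 76 O + 2 O^{2}$
$\left(Q{\left(167 \right)} + 29878\right) + 16718 = \left(2 \cdot 167 \left(-38 + 167\right) + 29878\right) + 16718 = \left(2 \cdot 167 \cdot 129 + 29878\right) + 16718 = \left(43086 + 29878\right) + 16718 = 72964 + 16718 = 89682$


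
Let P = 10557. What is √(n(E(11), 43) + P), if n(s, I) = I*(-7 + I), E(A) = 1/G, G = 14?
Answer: 3*√1345 ≈ 110.02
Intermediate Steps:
E(A) = 1/14
√(n(E(11), 43) + P) = √(43*(-7 + 43) + 10557) = √(43*36 + 10557) = √(1548 + 10557) = √12105 = 3*√1345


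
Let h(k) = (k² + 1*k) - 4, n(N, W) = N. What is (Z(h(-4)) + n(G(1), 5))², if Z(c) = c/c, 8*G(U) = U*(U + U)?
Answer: 25/16 ≈ 1.5625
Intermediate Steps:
G(U) = U²/4 (G(U) = (U*(U + U))/8 = (U*(2*U))/8 = (2*U²)/8 = U²/4)
h(k) = -4 + k + k² (h(k) = (k² + k) - 4 = (k + k²) - 4 = -4 + k + k²)
Z(c) = 1
(Z(h(-4)) + n(G(1), 5))² = (1 + (¼)*1²)² = (1 + (¼)*1)² = (1 + ¼)² = (5/4)² = 25/16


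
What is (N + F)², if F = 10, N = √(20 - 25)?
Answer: (10 + I*√5)² ≈ 95.0 + 44.721*I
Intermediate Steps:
N = I*√5 (N = √(-5) = I*√5 ≈ 2.2361*I)
(N + F)² = (I*√5 + 10)² = (10 + I*√5)²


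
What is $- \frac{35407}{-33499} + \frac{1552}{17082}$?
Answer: $\frac{328406411}{286114959} \approx 1.1478$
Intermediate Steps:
$- \frac{35407}{-33499} + \frac{1552}{17082} = \left(-35407\right) \left(- \frac{1}{33499}\right) + 1552 \cdot \frac{1}{17082} = \frac{35407}{33499} + \frac{776}{8541} = \frac{328406411}{286114959}$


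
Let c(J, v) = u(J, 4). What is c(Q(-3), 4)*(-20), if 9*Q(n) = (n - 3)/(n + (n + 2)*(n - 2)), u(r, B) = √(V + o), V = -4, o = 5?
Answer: -20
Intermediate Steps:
u(r, B) = 1 (u(r, B) = √(-4 + 5) = √1 = 1)
Q(n) = (-3 + n)/(9*(n + (-2 + n)*(2 + n))) (Q(n) = ((n - 3)/(n + (n + 2)*(n - 2)))/9 = ((-3 + n)/(n + (2 + n)*(-2 + n)))/9 = ((-3 + n)/(n + (-2 + n)*(2 + n)))/9 = (-3 + n)/(9*(n + (-2 + n)*(2 + n))))
c(J, v) = 1
c(Q(-3), 4)*(-20) = 1*(-20) = -20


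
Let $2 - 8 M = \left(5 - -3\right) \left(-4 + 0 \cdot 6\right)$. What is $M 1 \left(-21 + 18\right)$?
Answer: $- \frac{51}{4} \approx -12.75$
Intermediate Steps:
$M = \frac{17}{4}$ ($M = \frac{1}{4} - \frac{\left(5 - -3\right) \left(-4 + 0 \cdot 6\right)}{8} = \frac{1}{4} - \frac{\left(5 + 3\right) \left(-4 + 0\right)}{8} = \frac{1}{4} - \frac{8 \left(-4\right)}{8} = \frac{1}{4} - -4 = \frac{1}{4} + 4 = \frac{17}{4} \approx 4.25$)
$M 1 \left(-21 + 18\right) = \frac{17 \cdot 1 \left(-21 + 18\right)}{4} = \frac{17 \cdot 1 \left(-3\right)}{4} = \frac{17}{4} \left(-3\right) = - \frac{51}{4}$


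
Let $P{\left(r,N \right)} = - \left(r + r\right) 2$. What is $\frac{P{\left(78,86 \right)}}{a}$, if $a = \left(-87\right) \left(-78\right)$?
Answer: $- \frac{4}{87} \approx -0.045977$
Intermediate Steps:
$P{\left(r,N \right)} = - 4 r$ ($P{\left(r,N \right)} = - 2 r 2 = - 4 r$)
$a = 6786$
$\frac{P{\left(78,86 \right)}}{a} = \frac{\left(-4\right) 78}{6786} = \left(-312\right) \frac{1}{6786} = - \frac{4}{87}$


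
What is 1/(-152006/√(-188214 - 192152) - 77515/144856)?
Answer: -2135472257449720/242418907862623941423 - 1594790765718208*I*√380366/242418907862623941423 ≈ -8.809e-6 - 0.0040573*I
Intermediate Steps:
1/(-152006/√(-188214 - 192152) - 77515/144856) = 1/(-152006*(-I*√380366/380366) - 77515*1/144856) = 1/(-152006*(-I*√380366/380366) - 77515/144856) = 1/(-(-76003)*I*√380366/190183 - 77515/144856) = 1/(76003*I*√380366/190183 - 77515/144856) = 1/(-77515/144856 + 76003*I*√380366/190183)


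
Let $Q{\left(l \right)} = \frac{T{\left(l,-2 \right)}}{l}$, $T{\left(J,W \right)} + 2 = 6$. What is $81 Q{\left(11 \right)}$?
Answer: $\frac{324}{11} \approx 29.455$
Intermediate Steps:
$T{\left(J,W \right)} = 4$ ($T{\left(J,W \right)} = -2 + 6 = 4$)
$Q{\left(l \right)} = \frac{4}{l}$
$81 Q{\left(11 \right)} = 81 \cdot \frac{4}{11} = \frac{324}{11}$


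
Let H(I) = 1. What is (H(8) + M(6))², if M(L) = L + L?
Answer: 169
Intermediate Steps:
M(L) = 2*L
(H(8) + M(6))² = (1 + 2*6)² = (1 + 12)² = 13² = 169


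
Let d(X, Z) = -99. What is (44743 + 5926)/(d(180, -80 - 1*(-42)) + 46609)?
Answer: 50669/46510 ≈ 1.0894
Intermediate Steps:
(44743 + 5926)/(d(180, -80 - 1*(-42)) + 46609) = (44743 + 5926)/(-99 + 46609) = 50669/46510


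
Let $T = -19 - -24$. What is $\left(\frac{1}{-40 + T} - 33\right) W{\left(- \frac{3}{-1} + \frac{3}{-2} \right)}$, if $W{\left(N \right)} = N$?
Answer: $- \frac{1734}{35} \approx -49.543$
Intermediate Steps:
$T = 5$ ($T = -19 + 24 = 5$)
$\left(\frac{1}{-40 + T} - 33\right) W{\left(- \frac{3}{-1} + \frac{3}{-2} \right)} = \left(\frac{1}{-40 + 5} - 33\right) \left(- \frac{3}{-1} + \frac{3}{-2}\right) = \left(\frac{1}{-35} - 33\right) \left(\left(-3\right) \left(-1\right) + 3 \left(- \frac{1}{2}\right)\right) = \left(- \frac{1}{35} - 33\right) \left(3 - \frac{3}{2}\right) = \left(- \frac{1156}{35}\right) \frac{3}{2} = - \frac{1734}{35}$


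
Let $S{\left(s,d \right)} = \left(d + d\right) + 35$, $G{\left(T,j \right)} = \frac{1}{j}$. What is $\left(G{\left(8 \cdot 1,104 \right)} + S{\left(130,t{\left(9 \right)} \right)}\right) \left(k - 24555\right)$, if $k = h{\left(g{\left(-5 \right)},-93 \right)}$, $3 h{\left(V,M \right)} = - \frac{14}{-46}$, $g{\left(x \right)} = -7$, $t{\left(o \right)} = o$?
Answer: $- \frac{1167576218}{897} \approx -1.3016 \cdot 10^{6}$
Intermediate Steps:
$h{\left(V,M \right)} = \frac{7}{69}$ ($h{\left(V,M \right)} = \frac{\left(-14\right) \frac{1}{-46}}{3} = \frac{\left(-14\right) \left(- \frac{1}{46}\right)}{3} = \frac{1}{3} \cdot \frac{7}{23} = \frac{7}{69}$)
$k = \frac{7}{69} \approx 0.10145$
$S{\left(s,d \right)} = 35 + 2 d$ ($S{\left(s,d \right)} = 2 d + 35 = 35 + 2 d$)
$\left(G{\left(8 \cdot 1,104 \right)} + S{\left(130,t{\left(9 \right)} \right)}\right) \left(k - 24555\right) = \left(\frac{1}{104} + \left(35 + 2 \cdot 9\right)\right) \left(\frac{7}{69} - 24555\right) = \left(\frac{1}{104} + \left(35 + 18\right)\right) \left(- \frac{1694288}{69}\right) = \left(\frac{1}{104} + 53\right) \left(- \frac{1694288}{69}\right) = \frac{5513}{104} \left(- \frac{1694288}{69}\right) = - \frac{1167576218}{897}$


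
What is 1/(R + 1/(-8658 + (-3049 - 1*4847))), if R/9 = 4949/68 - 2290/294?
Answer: 27578964/16131283667 ≈ 0.0017097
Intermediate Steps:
R = 1948929/3332 (R = 9*(4949/68 - 2290/294) = 9*(4949*(1/68) - 2290*1/294) = 9*(4949/68 - 1145/147) = 9*(649643/9996) = 1948929/3332 ≈ 584.91)
1/(R + 1/(-8658 + (-3049 - 1*4847))) = 1/(1948929/3332 + 1/(-8658 + (-3049 - 1*4847))) = 1/(1948929/3332 + 1/(-8658 + (-3049 - 4847))) = 1/(1948929/3332 + 1/(-8658 - 7896)) = 1/(1948929/3332 + 1/(-16554)) = 1/(1948929/3332 - 1/16554) = 1/(16131283667/27578964) = 27578964/16131283667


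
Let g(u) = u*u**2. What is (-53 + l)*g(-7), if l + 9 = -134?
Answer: 67228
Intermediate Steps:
g(u) = u**3
l = -143 (l = -9 - 134 = -143)
(-53 + l)*g(-7) = (-53 - 143)*(-7)**3 = -196*(-343) = 67228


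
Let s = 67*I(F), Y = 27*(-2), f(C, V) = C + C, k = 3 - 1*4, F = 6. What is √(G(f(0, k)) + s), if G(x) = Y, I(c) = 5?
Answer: √281 ≈ 16.763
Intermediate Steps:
k = -1 (k = 3 - 4 = -1)
f(C, V) = 2*C
Y = -54
s = 335 (s = 67*5 = 335)
G(x) = -54
√(G(f(0, k)) + s) = √(-54 + 335) = √281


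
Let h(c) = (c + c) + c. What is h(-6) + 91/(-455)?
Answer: -91/5 ≈ -18.200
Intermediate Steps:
h(c) = 3*c (h(c) = 2*c + c = 3*c)
h(-6) + 91/(-455) = 3*(-6) + 91/(-455) = -18 - 1/455*91 = -18 - ⅕ = -91/5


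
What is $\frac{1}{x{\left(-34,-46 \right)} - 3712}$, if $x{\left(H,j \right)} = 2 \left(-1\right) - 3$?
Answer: $- \frac{1}{3717} \approx -0.00026903$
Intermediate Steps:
$x{\left(H,j \right)} = -5$ ($x{\left(H,j \right)} = -2 - 3 = -5$)
$\frac{1}{x{\left(-34,-46 \right)} - 3712} = \frac{1}{-5 - 3712} = \frac{1}{-3717} = - \frac{1}{3717}$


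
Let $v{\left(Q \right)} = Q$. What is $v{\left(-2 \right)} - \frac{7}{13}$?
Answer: $- \frac{33}{13} \approx -2.5385$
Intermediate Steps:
$v{\left(-2 \right)} - \frac{7}{13} = -2 - \frac{7}{13} = - \frac{33}{13}$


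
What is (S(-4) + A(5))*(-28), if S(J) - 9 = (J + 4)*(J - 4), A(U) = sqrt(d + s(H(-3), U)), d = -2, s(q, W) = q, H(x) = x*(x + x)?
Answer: -364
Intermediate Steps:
H(x) = 2*x**2 (H(x) = x*(2*x) = 2*x**2)
A(U) = 4 (A(U) = sqrt(-2 + 2*(-3)**2) = sqrt(-2 + 2*9) = sqrt(-2 + 18) = sqrt(16) = 4)
S(J) = 9 + (-4 + J)*(4 + J) (S(J) = 9 + (J + 4)*(J - 4) = 9 + (4 + J)*(-4 + J) = 9 + (-4 + J)*(4 + J))
(S(-4) + A(5))*(-28) = ((-7 + (-4)**2) + 4)*(-28) = ((-7 + 16) + 4)*(-28) = (9 + 4)*(-28) = 13*(-28) = -364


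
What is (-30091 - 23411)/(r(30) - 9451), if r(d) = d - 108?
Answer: 53502/9529 ≈ 5.6146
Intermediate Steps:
r(d) = -108 + d
(-30091 - 23411)/(r(30) - 9451) = (-30091 - 23411)/((-108 + 30) - 9451) = -53502/(-78 - 9451) = -53502/(-9529) = -53502*(-1/9529) = 53502/9529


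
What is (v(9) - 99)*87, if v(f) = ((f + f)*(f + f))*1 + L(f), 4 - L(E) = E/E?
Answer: 19836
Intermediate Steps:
L(E) = 3 (L(E) = 4 - E/E = 4 - 1*1 = 4 - 1 = 3)
v(f) = 3 + 4*f**2 (v(f) = ((f + f)*(f + f))*1 + 3 = ((2*f)*(2*f))*1 + 3 = (4*f**2)*1 + 3 = 4*f**2 + 3 = 3 + 4*f**2)
(v(9) - 99)*87 = ((3 + 4*9**2) - 99)*87 = ((3 + 4*81) - 99)*87 = ((3 + 324) - 99)*87 = (327 - 99)*87 = 228*87 = 19836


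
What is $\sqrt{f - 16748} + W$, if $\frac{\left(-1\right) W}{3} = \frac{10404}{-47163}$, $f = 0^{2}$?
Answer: $\frac{10404}{15721} + 2 i \sqrt{4187} \approx 0.66179 + 129.41 i$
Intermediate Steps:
$f = 0$
$W = \frac{10404}{15721}$ ($W = - 3 \frac{10404}{-47163} = - 3 \cdot 10404 \left(- \frac{1}{47163}\right) = \left(-3\right) \left(- \frac{3468}{15721}\right) = \frac{10404}{15721} \approx 0.66179$)
$\sqrt{f - 16748} + W = \sqrt{0 - 16748} + \frac{10404}{15721} = \sqrt{-16748} + \frac{10404}{15721} = 2 i \sqrt{4187} + \frac{10404}{15721} = \frac{10404}{15721} + 2 i \sqrt{4187}$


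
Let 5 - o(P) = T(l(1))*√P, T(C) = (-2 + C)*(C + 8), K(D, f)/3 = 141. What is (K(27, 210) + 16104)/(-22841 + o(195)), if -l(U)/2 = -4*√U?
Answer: -10483627/14435716 + 11018*√195/3608929 ≈ -0.68360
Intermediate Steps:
l(U) = 8*√U (l(U) = -(-8)*√U = 8*√U)
K(D, f) = 423 (K(D, f) = 3*141 = 423)
T(C) = (-2 + C)*(8 + C)
o(P) = 5 - 96*√P (o(P) = 5 - (-16 + (8*√1)² + 6*(8*√1))*√P = 5 - (-16 + (8*1)² + 6*(8*1))*√P = 5 - (-16 + 8² + 6*8)*√P = 5 - (-16 + 64 + 48)*√P = 5 - 96*√P)
(K(27, 210) + 16104)/(-22841 + o(195)) = (423 + 16104)/(-22841 + (5 - 96*√195)) = 16527/(-22836 - 96*√195)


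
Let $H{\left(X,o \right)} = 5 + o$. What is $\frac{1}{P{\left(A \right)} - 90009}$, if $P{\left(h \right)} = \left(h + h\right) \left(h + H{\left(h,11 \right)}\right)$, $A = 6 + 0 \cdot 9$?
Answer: $- \frac{1}{89745} \approx -1.1143 \cdot 10^{-5}$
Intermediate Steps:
$A = 6$ ($A = 6 + 0 = 6$)
$P{\left(h \right)} = 2 h \left(16 + h\right)$ ($P{\left(h \right)} = \left(h + h\right) \left(h + \left(5 + 11\right)\right) = 2 h \left(h + 16\right) = 2 h \left(16 + h\right)$)
$\frac{1}{P{\left(A \right)} - 90009} = \frac{1}{2 \cdot 6 \left(16 + 6\right) - 90009} = \frac{1}{2 \cdot 6 \cdot 22 - 90009} = \frac{1}{264 - 90009} = \frac{1}{-89745} = - \frac{1}{89745}$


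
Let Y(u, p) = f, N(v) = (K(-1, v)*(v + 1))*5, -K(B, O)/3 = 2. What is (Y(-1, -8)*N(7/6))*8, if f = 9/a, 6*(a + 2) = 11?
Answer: 28080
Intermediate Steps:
a = -⅙ (a = -2 + (⅙)*11 = -2 + 11/6 = -⅙ ≈ -0.16667)
K(B, O) = -6 (K(B, O) = -3*2 = -6)
f = -54 (f = 9/(-⅙) = 9*(-6) = -54)
N(v) = -30 - 30*v (N(v) = -6*(v + 1)*5 = -6*(1 + v)*5 = (-6 - 6*v)*5 = -30 - 30*v)
Y(u, p) = -54
(Y(-1, -8)*N(7/6))*8 = -54*(-30 - 210/6)*8 = -54*(-30 - 30*7/6)*8 = -54*(-30 - 35)*8 = -54*(-65)*8 = 3510*8 = 28080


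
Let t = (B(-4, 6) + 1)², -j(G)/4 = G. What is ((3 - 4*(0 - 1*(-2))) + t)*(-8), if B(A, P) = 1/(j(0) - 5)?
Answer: 872/25 ≈ 34.880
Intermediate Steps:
j(G) = -4*G
B(A, P) = -⅕ (B(A, P) = 1/(-4*0 - 5) = 1/(0 - 5) = 1/(-5) = -⅕)
t = 16/25 (t = (-⅕ + 1)² = (⅘)² = 16/25 ≈ 0.64000)
((3 - 4*(0 - 1*(-2))) + t)*(-8) = ((3 - 4*(0 - 1*(-2))) + 16/25)*(-8) = ((3 - 4*(0 + 2)) + 16/25)*(-8) = ((3 - 4*2) + 16/25)*(-8) = ((3 - 8) + 16/25)*(-8) = (-5 + 16/25)*(-8) = -109/25*(-8) = 872/25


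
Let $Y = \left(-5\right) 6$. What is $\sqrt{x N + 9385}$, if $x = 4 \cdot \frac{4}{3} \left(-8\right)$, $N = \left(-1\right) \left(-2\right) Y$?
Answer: $\sqrt{11945} \approx 109.29$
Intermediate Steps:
$Y = -30$
$N = -60$ ($N = \left(-1\right) \left(-2\right) \left(-30\right) = 2 \left(-30\right) = -60$)
$x = - \frac{128}{3}$ ($x = 4 \cdot 4 \cdot \frac{1}{3} \left(-8\right) = 4 \cdot \frac{4}{3} \left(-8\right) = \frac{16}{3} \left(-8\right) = - \frac{128}{3} \approx -42.667$)
$\sqrt{x N + 9385} = \sqrt{\left(- \frac{128}{3}\right) \left(-60\right) + 9385} = \sqrt{2560 + 9385} = \sqrt{11945}$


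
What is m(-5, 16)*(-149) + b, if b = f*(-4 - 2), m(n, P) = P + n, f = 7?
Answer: -1681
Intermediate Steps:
b = -42 (b = 7*(-4 - 2) = 7*(-6) = -42)
m(-5, 16)*(-149) + b = (16 - 5)*(-149) - 42 = 11*(-149) - 42 = -1639 - 42 = -1681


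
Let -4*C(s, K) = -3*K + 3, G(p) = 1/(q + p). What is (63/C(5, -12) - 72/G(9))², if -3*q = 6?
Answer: 44036496/169 ≈ 2.6057e+5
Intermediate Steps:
q = -2 (q = -⅓*6 = -2)
G(p) = 1/(-2 + p)
C(s, K) = -¾ + 3*K/4 (C(s, K) = -(-3*K + 3)/4 = -(3 - 3*K)/4 = -¾ + 3*K/4)
(63/C(5, -12) - 72/G(9))² = (63/(-¾ + (¾)*(-12)) - 72/(1/(-2 + 9)))² = (63/(-¾ - 9) - 72/(1/7))² = (63/(-39/4) - 72/⅐)² = (63*(-4/39) - 72*7)² = (-84/13 - 504)² = (-6636/13)² = 44036496/169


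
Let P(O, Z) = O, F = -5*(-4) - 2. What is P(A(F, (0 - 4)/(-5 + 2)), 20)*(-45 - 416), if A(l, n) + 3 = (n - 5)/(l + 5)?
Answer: 100498/69 ≈ 1456.5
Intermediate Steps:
F = 18 (F = 20 - 2 = 18)
A(l, n) = -3 + (-5 + n)/(5 + l) (A(l, n) = -3 + (n - 5)/(l + 5) = -3 + (-5 + n)/(5 + l))
P(A(F, (0 - 4)/(-5 + 2)), 20)*(-45 - 416) = ((-20 + (0 - 4)/(-5 + 2) - 3*18)/(5 + 18))*(-45 - 416) = ((-20 - 4/(-3) - 54)/23)*(-461) = ((-20 - 4*(-⅓) - 54)/23)*(-461) = ((-20 + 4/3 - 54)/23)*(-461) = ((1/23)*(-218/3))*(-461) = -218/69*(-461) = 100498/69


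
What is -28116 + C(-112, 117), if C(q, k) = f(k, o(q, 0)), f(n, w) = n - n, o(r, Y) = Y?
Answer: -28116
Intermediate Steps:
f(n, w) = 0
C(q, k) = 0
-28116 + C(-112, 117) = -28116 + 0 = -28116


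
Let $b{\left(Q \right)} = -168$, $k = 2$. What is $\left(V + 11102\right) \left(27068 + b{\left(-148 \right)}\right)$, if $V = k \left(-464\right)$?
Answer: $273680600$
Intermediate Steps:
$V = -928$ ($V = 2 \left(-464\right) = -928$)
$\left(V + 11102\right) \left(27068 + b{\left(-148 \right)}\right) = \left(-928 + 11102\right) \left(27068 - 168\right) = 10174 \cdot 26900 = 273680600$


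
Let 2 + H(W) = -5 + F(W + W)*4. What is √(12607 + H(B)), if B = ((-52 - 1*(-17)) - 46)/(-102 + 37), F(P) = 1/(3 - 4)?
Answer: 2*√3149 ≈ 112.23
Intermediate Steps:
F(P) = -1 (F(P) = 1/(-1) = -1)
B = 81/65 (B = ((-52 + 17) - 46)/(-65) = (-35 - 46)*(-1/65) = -81*(-1/65) = 81/65 ≈ 1.2462)
H(W) = -11 (H(W) = -2 + (-5 - 1*4) = -2 + (-5 - 4) = -2 - 9 = -11)
√(12607 + H(B)) = √(12607 - 11) = √12596 = 2*√3149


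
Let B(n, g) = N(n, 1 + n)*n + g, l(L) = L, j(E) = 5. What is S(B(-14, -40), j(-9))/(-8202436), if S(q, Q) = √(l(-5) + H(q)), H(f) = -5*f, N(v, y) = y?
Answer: -I*√715/8202436 ≈ -3.2599e-6*I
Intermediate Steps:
B(n, g) = g + n*(1 + n) (B(n, g) = (1 + n)*n + g = n*(1 + n) + g = g + n*(1 + n))
S(q, Q) = √(-5 - 5*q)
S(B(-14, -40), j(-9))/(-8202436) = √(-5 - 5*(-40 - 14*(1 - 14)))/(-8202436) = √(-5 - 5*(-40 - 14*(-13)))*(-1/8202436) = √(-5 - 5*(-40 + 182))*(-1/8202436) = √(-5 - 5*142)*(-1/8202436) = √(-5 - 710)*(-1/8202436) = √(-715)*(-1/8202436) = (I*√715)*(-1/8202436) = -I*√715/8202436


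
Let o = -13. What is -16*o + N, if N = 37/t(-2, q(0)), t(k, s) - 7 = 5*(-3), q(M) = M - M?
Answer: 1627/8 ≈ 203.38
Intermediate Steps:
q(M) = 0
t(k, s) = -8 (t(k, s) = 7 + 5*(-3) = 7 - 15 = -8)
N = -37/8 (N = 37/(-8) = 37*(-⅛) = -37/8 ≈ -4.6250)
-16*o + N = -16*(-13) - 37/8 = 208 - 37/8 = 1627/8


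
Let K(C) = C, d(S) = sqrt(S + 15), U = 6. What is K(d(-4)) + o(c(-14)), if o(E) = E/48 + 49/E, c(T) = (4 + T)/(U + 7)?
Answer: -99397/1560 + sqrt(11) ≈ -60.399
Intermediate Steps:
c(T) = 4/13 + T/13 (c(T) = (4 + T)/(6 + 7) = (4 + T)/13 = (4 + T)*(1/13) = 4/13 + T/13)
d(S) = sqrt(15 + S)
o(E) = 49/E + E/48 (o(E) = E*(1/48) + 49/E = E/48 + 49/E = 49/E + E/48)
K(d(-4)) + o(c(-14)) = sqrt(15 - 4) + (49/(4/13 + (1/13)*(-14)) + (4/13 + (1/13)*(-14))/48) = sqrt(11) + (49/(4/13 - 14/13) + (4/13 - 14/13)/48) = sqrt(11) + (49/(-10/13) + (1/48)*(-10/13)) = sqrt(11) + (49*(-13/10) - 5/312) = sqrt(11) + (-637/10 - 5/312) = sqrt(11) - 99397/1560 = -99397/1560 + sqrt(11)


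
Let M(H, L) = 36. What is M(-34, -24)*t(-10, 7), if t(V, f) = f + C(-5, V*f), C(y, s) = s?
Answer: -2268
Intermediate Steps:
t(V, f) = f + V*f
M(-34, -24)*t(-10, 7) = 36*(7*(1 - 10)) = 36*(7*(-9)) = 36*(-63) = -2268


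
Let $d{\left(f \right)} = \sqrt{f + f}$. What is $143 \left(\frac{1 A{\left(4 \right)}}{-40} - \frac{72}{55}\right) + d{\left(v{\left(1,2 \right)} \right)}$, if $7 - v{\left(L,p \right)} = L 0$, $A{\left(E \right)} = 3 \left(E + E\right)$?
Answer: $-273 + \sqrt{14} \approx -269.26$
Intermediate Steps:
$A{\left(E \right)} = 6 E$ ($A{\left(E \right)} = 3 \cdot 2 E = 6 E$)
$v{\left(L,p \right)} = 7$ ($v{\left(L,p \right)} = 7 - L 0 = 7 - 0 = 7 + 0 = 7$)
$d{\left(f \right)} = \sqrt{2} \sqrt{f}$ ($d{\left(f \right)} = \sqrt{2 f} = \sqrt{2} \sqrt{f}$)
$143 \left(\frac{1 A{\left(4 \right)}}{-40} - \frac{72}{55}\right) + d{\left(v{\left(1,2 \right)} \right)} = 143 \left(\frac{1 \cdot 6 \cdot 4}{-40} - \frac{72}{55}\right) + \sqrt{2} \sqrt{7} = 143 \left(1 \cdot 24 \left(- \frac{1}{40}\right) - \frac{72}{55}\right) + \sqrt{14} = 143 \left(24 \left(- \frac{1}{40}\right) - \frac{72}{55}\right) + \sqrt{14} = 143 \left(- \frac{3}{5} - \frac{72}{55}\right) + \sqrt{14} = 143 \left(- \frac{21}{11}\right) + \sqrt{14} = -273 + \sqrt{14}$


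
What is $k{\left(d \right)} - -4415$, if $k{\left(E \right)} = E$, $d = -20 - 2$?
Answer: $4393$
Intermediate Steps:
$d = -22$ ($d = -20 - 2 = -22$)
$k{\left(d \right)} - -4415 = -22 - -4415 = -22 + 4415 = 4393$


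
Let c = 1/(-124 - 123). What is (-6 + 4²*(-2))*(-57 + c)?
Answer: 28160/13 ≈ 2166.2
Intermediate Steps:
c = -1/247 (c = 1/(-247) = -1/247 ≈ -0.0040486)
(-6 + 4²*(-2))*(-57 + c) = (-6 + 4²*(-2))*(-57 - 1/247) = (-6 + 16*(-2))*(-14080/247) = (-6 - 32)*(-14080/247) = -38*(-14080/247) = 28160/13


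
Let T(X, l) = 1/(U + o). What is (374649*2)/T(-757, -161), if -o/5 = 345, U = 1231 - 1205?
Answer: -1273057302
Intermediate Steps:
U = 26
o = -1725 (o = -5*345 = -1725)
T(X, l) = -1/1699 (T(X, l) = 1/(26 - 1725) = 1/(-1699) = -1/1699)
(374649*2)/T(-757, -161) = (374649*2)/(-1/1699) = 749298*(-1699) = -1273057302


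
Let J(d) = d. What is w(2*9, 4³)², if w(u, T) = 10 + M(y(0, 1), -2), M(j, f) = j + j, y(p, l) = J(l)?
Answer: 144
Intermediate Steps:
y(p, l) = l
M(j, f) = 2*j
w(u, T) = 12 (w(u, T) = 10 + 2*1 = 10 + 2 = 12)
w(2*9, 4³)² = 12² = 144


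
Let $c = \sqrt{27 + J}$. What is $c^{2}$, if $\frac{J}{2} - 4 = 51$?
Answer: $137$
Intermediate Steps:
$J = 110$ ($J = 8 + 2 \cdot 51 = 8 + 102 = 110$)
$c = \sqrt{137}$ ($c = \sqrt{27 + 110} = \sqrt{137} \approx 11.705$)
$c^{2} = \left(\sqrt{137}\right)^{2} = 137$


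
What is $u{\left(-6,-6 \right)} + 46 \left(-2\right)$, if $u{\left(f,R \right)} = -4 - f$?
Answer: $-90$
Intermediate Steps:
$u{\left(-6,-6 \right)} + 46 \left(-2\right) = \left(-4 - -6\right) + 46 \left(-2\right) = \left(-4 + 6\right) - 92 = 2 - 92 = -90$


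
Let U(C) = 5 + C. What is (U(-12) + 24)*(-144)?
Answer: -2448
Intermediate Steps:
(U(-12) + 24)*(-144) = ((5 - 12) + 24)*(-144) = (-7 + 24)*(-144) = 17*(-144) = -2448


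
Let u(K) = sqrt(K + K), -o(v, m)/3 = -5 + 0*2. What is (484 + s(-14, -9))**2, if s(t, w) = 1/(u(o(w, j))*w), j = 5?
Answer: (130680 - sqrt(30))**2/72900 ≈ 2.3424e+5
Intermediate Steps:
o(v, m) = 15 (o(v, m) = -3*(-5 + 0*2) = -3*(-5 + 0) = -3*(-5) = 15)
u(K) = sqrt(2)*sqrt(K) (u(K) = sqrt(2*K) = sqrt(2)*sqrt(K))
s(t, w) = sqrt(30)/(30*w) (s(t, w) = 1/((sqrt(2)*sqrt(15))*w) = 1/(sqrt(30)*w) = 1/(w*sqrt(30)) = sqrt(30)/(30*w))
(484 + s(-14, -9))**2 = (484 + (1/30)*sqrt(30)/(-9))**2 = (484 + (1/30)*sqrt(30)*(-1/9))**2 = (484 - sqrt(30)/270)**2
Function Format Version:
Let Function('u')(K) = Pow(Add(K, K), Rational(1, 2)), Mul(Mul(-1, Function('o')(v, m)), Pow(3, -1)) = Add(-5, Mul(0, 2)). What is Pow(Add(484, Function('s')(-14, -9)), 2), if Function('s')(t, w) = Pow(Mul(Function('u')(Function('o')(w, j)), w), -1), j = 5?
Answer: Mul(Rational(1, 72900), Pow(Add(130680, Mul(-1, Pow(30, Rational(1, 2)))), 2)) ≈ 2.3424e+5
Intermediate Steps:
Function('o')(v, m) = 15 (Function('o')(v, m) = Mul(-3, Add(-5, Mul(0, 2))) = Mul(-3, Add(-5, 0)) = Mul(-3, -5) = 15)
Function('u')(K) = Mul(Pow(2, Rational(1, 2)), Pow(K, Rational(1, 2))) (Function('u')(K) = Pow(Mul(2, K), Rational(1, 2)) = Mul(Pow(2, Rational(1, 2)), Pow(K, Rational(1, 2))))
Function('s')(t, w) = Mul(Rational(1, 30), Pow(30, Rational(1, 2)), Pow(w, -1)) (Function('s')(t, w) = Pow(Mul(Mul(Pow(2, Rational(1, 2)), Pow(15, Rational(1, 2))), w), -1) = Pow(Mul(Pow(30, Rational(1, 2)), w), -1) = Pow(Mul(w, Pow(30, Rational(1, 2))), -1) = Mul(Rational(1, 30), Pow(30, Rational(1, 2)), Pow(w, -1)))
Pow(Add(484, Function('s')(-14, -9)), 2) = Pow(Add(484, Mul(Rational(1, 30), Pow(30, Rational(1, 2)), Pow(-9, -1))), 2) = Pow(Add(484, Mul(Rational(1, 30), Pow(30, Rational(1, 2)), Rational(-1, 9))), 2) = Pow(Add(484, Mul(Rational(-1, 270), Pow(30, Rational(1, 2)))), 2)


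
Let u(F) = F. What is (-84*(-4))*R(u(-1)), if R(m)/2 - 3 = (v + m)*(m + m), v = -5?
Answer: 10080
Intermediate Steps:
R(m) = 6 + 4*m*(-5 + m) (R(m) = 6 + 2*((-5 + m)*(m + m)) = 6 + 2*((-5 + m)*(2*m)) = 6 + 2*(2*m*(-5 + m)) = 6 + 4*m*(-5 + m))
(-84*(-4))*R(u(-1)) = (-84*(-4))*(6 - 20*(-1) + 4*(-1)²) = 336*(6 + 20 + 4*1) = 336*(6 + 20 + 4) = 336*30 = 10080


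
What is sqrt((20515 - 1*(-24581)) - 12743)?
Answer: sqrt(32353) ≈ 179.87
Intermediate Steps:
sqrt((20515 - 1*(-24581)) - 12743) = sqrt((20515 + 24581) - 12743) = sqrt(45096 - 12743) = sqrt(32353)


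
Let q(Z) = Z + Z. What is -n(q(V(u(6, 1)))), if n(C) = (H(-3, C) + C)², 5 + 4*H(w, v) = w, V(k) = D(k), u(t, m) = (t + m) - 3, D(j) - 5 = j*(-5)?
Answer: -1024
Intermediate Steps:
D(j) = 5 - 5*j (D(j) = 5 + j*(-5) = 5 - 5*j)
u(t, m) = -3 + m + t (u(t, m) = (m + t) - 3 = -3 + m + t)
V(k) = 5 - 5*k
H(w, v) = -5/4 + w/4
q(Z) = 2*Z
n(C) = (-2 + C)² (n(C) = ((-5/4 + (¼)*(-3)) + C)² = ((-5/4 - ¾) + C)² = (-2 + C)²)
-n(q(V(u(6, 1)))) = -(-2 + 2*(5 - 5*(-3 + 1 + 6)))² = -(-2 + 2*(5 - 5*4))² = -(-2 + 2*(5 - 20))² = -(-2 + 2*(-15))² = -(-2 - 30)² = -1*(-32)² = -1*1024 = -1024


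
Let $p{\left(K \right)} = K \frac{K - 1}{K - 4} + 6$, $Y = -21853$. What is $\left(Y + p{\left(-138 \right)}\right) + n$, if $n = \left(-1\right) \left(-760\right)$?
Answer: $- \frac{1506768}{71} \approx -21222.0$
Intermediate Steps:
$n = 760$
$p{\left(K \right)} = 6 + \frac{K \left(-1 + K\right)}{-4 + K}$ ($p{\left(K \right)} = K \frac{-1 + K}{-4 + K} + 6 = \frac{K \left(-1 + K\right)}{-4 + K} + 6 = 6 + \frac{K \left(-1 + K\right)}{-4 + K}$)
$\left(Y + p{\left(-138 \right)}\right) + n = \left(-21853 + \frac{-24 + \left(-138\right)^{2} + 5 \left(-138\right)}{-4 - 138}\right) + 760 = \left(-21853 + \frac{-24 + 19044 - 690}{-142}\right) + 760 = \left(-21853 - \frac{9165}{71}\right) + 760 = - \frac{1560728}{71} + 760 = - \frac{1506768}{71}$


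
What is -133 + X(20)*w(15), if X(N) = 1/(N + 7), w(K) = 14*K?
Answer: -1127/9 ≈ -125.22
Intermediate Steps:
X(N) = 1/(7 + N)
-133 + X(20)*w(15) = -133 + (14*15)/(7 + 20) = -133 + 210/27 = -133 + (1/27)*210 = -133 + 70/9 = -1127/9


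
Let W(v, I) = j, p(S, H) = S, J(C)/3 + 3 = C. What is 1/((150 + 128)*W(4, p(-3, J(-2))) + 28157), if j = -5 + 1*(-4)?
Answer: 1/25655 ≈ 3.8979e-5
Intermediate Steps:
J(C) = -9 + 3*C
j = -9 (j = -5 - 4 = -9)
W(v, I) = -9
1/((150 + 128)*W(4, p(-3, J(-2))) + 28157) = 1/((150 + 128)*(-9) + 28157) = 1/(278*(-9) + 28157) = 1/(-2502 + 28157) = 1/25655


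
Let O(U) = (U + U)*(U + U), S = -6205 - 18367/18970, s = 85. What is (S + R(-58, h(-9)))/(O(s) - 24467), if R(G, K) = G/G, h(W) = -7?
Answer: -117708247/84094010 ≈ -1.3997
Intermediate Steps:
R(G, K) = 1
S = -117727217/18970 (S = -6205 - 18367*1/18970 = -6205 - 18367/18970 = -117727217/18970 ≈ -6206.0)
O(U) = 4*U² (O(U) = (2*U)*(2*U) = 4*U²)
(S + R(-58, h(-9)))/(O(s) - 24467) = (-117727217/18970 + 1)/(4*85² - 24467) = -117708247/(18970*(4*7225 - 24467)) = -117708247/(18970*(28900 - 24467)) = -117708247/18970/4433 = -117708247/18970*1/4433 = -117708247/84094010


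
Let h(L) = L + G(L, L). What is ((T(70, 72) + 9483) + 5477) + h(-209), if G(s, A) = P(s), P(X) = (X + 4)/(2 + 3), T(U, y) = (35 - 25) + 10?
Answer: 14730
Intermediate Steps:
T(U, y) = 20 (T(U, y) = 10 + 10 = 20)
P(X) = ⅘ + X/5 (P(X) = (4 + X)/5 = (4 + X)*(⅕) = ⅘ + X/5)
G(s, A) = ⅘ + s/5
h(L) = ⅘ + 6*L/5 (h(L) = L + (⅘ + L/5) = ⅘ + 6*L/5)
((T(70, 72) + 9483) + 5477) + h(-209) = ((20 + 9483) + 5477) + (⅘ + (6/5)*(-209)) = (9503 + 5477) + (⅘ - 1254/5) = 14980 - 250 = 14730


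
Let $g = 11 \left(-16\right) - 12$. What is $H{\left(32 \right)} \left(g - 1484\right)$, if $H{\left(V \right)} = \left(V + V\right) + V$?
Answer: $-160512$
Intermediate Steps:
$H{\left(V \right)} = 3 V$ ($H{\left(V \right)} = 2 V + V = 3 V$)
$g = -188$ ($g = -176 - 12 = -188$)
$H{\left(32 \right)} \left(g - 1484\right) = 3 \cdot 32 \left(-188 - 1484\right) = 96 \left(-1672\right) = -160512$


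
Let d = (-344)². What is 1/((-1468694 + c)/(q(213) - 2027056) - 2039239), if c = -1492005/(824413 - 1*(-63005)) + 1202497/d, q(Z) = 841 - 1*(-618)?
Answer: -35452503894096576/72296102883193342109023 ≈ -4.9038e-7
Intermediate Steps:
d = 118336
q(Z) = 1459 (q(Z) = 841 + 618 = 1459)
c = 148426596511/17502249408 (c = -1492005/(824413 - 1*(-63005)) + 1202497/118336 = -1492005/(824413 + 63005) + 1202497*(1/118336) = -1492005/887418 + 1202497/118336 = -1492005*1/887418 + 1202497/118336 = -497335/295806 + 1202497/118336 = 148426596511/17502249408 ≈ 8.4804)
1/((-1468694 + c)/(q(213) - 2027056) - 2039239) = 1/((-1468694 + 148426596511/17502249408)/(1459 - 2027056) - 2039239) = 1/(-25705300265436641/17502249408/(-2025597) - 2039239) = 1/(-25705300265436641/17502249408*(-1/2025597) - 2039239) = 1/(25705300265436641/35452503894096576 - 2039239) = 1/(-72296102883193342109023/35452503894096576) = -35452503894096576/72296102883193342109023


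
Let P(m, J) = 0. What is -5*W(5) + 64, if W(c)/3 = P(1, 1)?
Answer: 64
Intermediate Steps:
W(c) = 0 (W(c) = 3*0 = 0)
-5*W(5) + 64 = -5*0 + 64 = 0 + 64 = 64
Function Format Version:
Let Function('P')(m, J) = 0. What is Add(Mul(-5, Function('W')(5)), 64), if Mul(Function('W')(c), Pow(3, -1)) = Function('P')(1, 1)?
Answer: 64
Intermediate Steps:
Function('W')(c) = 0 (Function('W')(c) = Mul(3, 0) = 0)
Add(Mul(-5, Function('W')(5)), 64) = Add(Mul(-5, 0), 64) = Add(0, 64) = 64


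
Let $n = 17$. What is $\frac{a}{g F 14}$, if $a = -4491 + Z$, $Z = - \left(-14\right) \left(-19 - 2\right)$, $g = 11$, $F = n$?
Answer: $- \frac{435}{238} \approx -1.8277$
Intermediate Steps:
$F = 17$
$Z = -294$ ($Z = - \left(-14\right) \left(-21\right) = \left(-1\right) 294 = -294$)
$a = -4785$ ($a = -4491 - 294 = -4785$)
$\frac{a}{g F 14} = - \frac{4785}{11 \cdot 17 \cdot 14} = - \frac{4785}{187 \cdot 14} = - \frac{4785}{2618} = \left(-4785\right) \frac{1}{2618} = - \frac{435}{238}$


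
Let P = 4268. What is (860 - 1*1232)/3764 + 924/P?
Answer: 10740/91277 ≈ 0.11766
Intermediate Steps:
(860 - 1*1232)/3764 + 924/P = (860 - 1*1232)/3764 + 924/4268 = (860 - 1232)*(1/3764) + 924*(1/4268) = -372*1/3764 + 21/97 = -93/941 + 21/97 = 10740/91277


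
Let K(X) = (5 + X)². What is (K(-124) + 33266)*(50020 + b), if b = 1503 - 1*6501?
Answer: 2135258394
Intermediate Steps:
b = -4998 (b = 1503 - 6501 = -4998)
(K(-124) + 33266)*(50020 + b) = ((5 - 124)² + 33266)*(50020 - 4998) = ((-119)² + 33266)*45022 = (14161 + 33266)*45022 = 47427*45022 = 2135258394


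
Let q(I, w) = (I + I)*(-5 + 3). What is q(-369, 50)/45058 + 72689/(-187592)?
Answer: -1499167585/4226260168 ≈ -0.35473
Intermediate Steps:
q(I, w) = -4*I (q(I, w) = (2*I)*(-2) = -4*I)
q(-369, 50)/45058 + 72689/(-187592) = -4*(-369)/45058 + 72689/(-187592) = 1476*(1/45058) + 72689*(-1/187592) = 738/22529 - 72689/187592 = -1499167585/4226260168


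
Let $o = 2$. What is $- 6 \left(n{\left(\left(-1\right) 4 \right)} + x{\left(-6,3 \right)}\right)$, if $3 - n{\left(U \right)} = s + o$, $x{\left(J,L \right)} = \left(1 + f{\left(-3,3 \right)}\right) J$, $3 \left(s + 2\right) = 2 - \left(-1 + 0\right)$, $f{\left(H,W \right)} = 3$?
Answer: $132$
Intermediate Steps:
$s = -1$ ($s = -2 + \frac{2 - \left(-1 + 0\right)}{3} = -2 + \frac{2 - -1}{3} = -2 + \frac{2 + 1}{3} = -2 + \frac{1}{3} \cdot 3 = -2 + 1 = -1$)
$x{\left(J,L \right)} = 4 J$ ($x{\left(J,L \right)} = \left(1 + 3\right) J = 4 J$)
$n{\left(U \right)} = 2$ ($n{\left(U \right)} = 3 - \left(-1 + 2\right) = 3 - 1 = 2$)
$- 6 \left(n{\left(\left(-1\right) 4 \right)} + x{\left(-6,3 \right)}\right) = - 6 \left(2 + 4 \left(-6\right)\right) = - 6 \left(2 - 24\right) = \left(-6\right) \left(-22\right) = 132$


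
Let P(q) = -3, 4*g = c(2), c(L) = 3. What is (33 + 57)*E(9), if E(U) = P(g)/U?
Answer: -30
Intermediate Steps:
g = 3/4 (g = (1/4)*3 = 3/4 ≈ 0.75000)
E(U) = -3/U
(33 + 57)*E(9) = (33 + 57)*(-3/9) = 90*(-3*1/9) = 90*(-1/3) = -30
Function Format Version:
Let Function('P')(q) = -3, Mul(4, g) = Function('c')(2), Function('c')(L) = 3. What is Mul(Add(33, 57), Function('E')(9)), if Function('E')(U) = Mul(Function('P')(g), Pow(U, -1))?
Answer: -30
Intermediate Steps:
g = Rational(3, 4) (g = Mul(Rational(1, 4), 3) = Rational(3, 4) ≈ 0.75000)
Function('E')(U) = Mul(-3, Pow(U, -1))
Mul(Add(33, 57), Function('E')(9)) = Mul(Add(33, 57), Mul(-3, Pow(9, -1))) = Mul(90, Mul(-3, Rational(1, 9))) = Mul(90, Rational(-1, 3)) = -30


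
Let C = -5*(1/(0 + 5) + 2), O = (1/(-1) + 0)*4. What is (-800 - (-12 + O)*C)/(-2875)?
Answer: 976/2875 ≈ 0.33948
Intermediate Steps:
O = -4 (O = (1*(-1) + 0)*4 = (-1 + 0)*4 = -1*4 = -4)
C = -11 (C = -5*(1/5 + 2) = -5*(⅕ + 2) = -5*11/5 = -11)
(-800 - (-12 + O)*C)/(-2875) = (-800 - (-12 - 4)*(-11))/(-2875) = (-800 - (-16)*(-11))*(-1/2875) = (-800 - 1*176)*(-1/2875) = (-800 - 176)*(-1/2875) = -976*(-1/2875) = 976/2875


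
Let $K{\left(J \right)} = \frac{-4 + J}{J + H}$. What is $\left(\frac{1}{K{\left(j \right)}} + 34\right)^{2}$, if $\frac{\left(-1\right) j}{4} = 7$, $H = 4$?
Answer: $\frac{19321}{16} \approx 1207.6$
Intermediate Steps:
$j = -28$ ($j = \left(-4\right) 7 = -28$)
$K{\left(J \right)} = \frac{-4 + J}{4 + J}$ ($K{\left(J \right)} = \frac{-4 + J}{J + 4} = \frac{-4 + J}{4 + J}$)
$\left(\frac{1}{K{\left(j \right)}} + 34\right)^{2} = \left(\frac{1}{\frac{1}{4 - 28} \left(-4 - 28\right)} + 34\right)^{2} = \left(\frac{1}{\frac{1}{-24} \left(-32\right)} + 34\right)^{2} = \left(\frac{1}{\left(- \frac{1}{24}\right) \left(-32\right)} + 34\right)^{2} = \left(\frac{1}{\frac{4}{3}} + 34\right)^{2} = \left(\frac{3}{4} + 34\right)^{2} = \left(\frac{139}{4}\right)^{2} = \frac{19321}{16}$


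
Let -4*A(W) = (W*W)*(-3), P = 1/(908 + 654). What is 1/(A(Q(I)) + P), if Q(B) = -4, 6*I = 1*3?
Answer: 1562/18745 ≈ 0.083329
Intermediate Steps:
I = ½ (I = (1*3)/6 = (⅙)*3 = ½ ≈ 0.50000)
P = 1/1562 ≈ 0.00064021
A(W) = 3*W²/4 (A(W) = -W*W*(-3)/4 = -W²*(-3)/4 = -(-3)*W²/4 = 3*W²/4)
1/(A(Q(I)) + P) = 1/((¾)*(-4)² + 1/1562) = 1/((¾)*16 + 1/1562) = 1/(12 + 1/1562) = 1/(18745/1562) = 1562/18745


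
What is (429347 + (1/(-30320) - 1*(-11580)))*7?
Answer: 93582346473/30320 ≈ 3.0865e+6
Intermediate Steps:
(429347 + (1/(-30320) - 1*(-11580)))*7 = (429347 + (-1/30320 + 11580))*7 = (429347 + 351105599/30320)*7 = (13368906639/30320)*7 = 93582346473/30320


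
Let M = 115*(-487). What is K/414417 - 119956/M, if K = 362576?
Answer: 70017874532/23209424085 ≈ 3.0168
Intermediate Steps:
M = -56005
K/414417 - 119956/M = 362576/414417 - 119956/(-56005) = 362576*(1/414417) - 119956*(-1/56005) = 362576/414417 + 119956/56005 = 70017874532/23209424085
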